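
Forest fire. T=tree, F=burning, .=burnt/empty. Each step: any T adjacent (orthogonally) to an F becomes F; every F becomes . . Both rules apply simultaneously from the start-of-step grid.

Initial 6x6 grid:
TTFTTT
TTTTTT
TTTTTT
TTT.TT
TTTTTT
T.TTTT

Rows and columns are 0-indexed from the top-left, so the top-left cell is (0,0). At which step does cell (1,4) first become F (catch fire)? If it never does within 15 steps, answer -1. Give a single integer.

Step 1: cell (1,4)='T' (+3 fires, +1 burnt)
Step 2: cell (1,4)='T' (+5 fires, +3 burnt)
Step 3: cell (1,4)='F' (+6 fires, +5 burnt)
  -> target ignites at step 3
Step 4: cell (1,4)='.' (+5 fires, +6 burnt)
Step 5: cell (1,4)='.' (+6 fires, +5 burnt)
Step 6: cell (1,4)='.' (+4 fires, +6 burnt)
Step 7: cell (1,4)='.' (+3 fires, +4 burnt)
Step 8: cell (1,4)='.' (+1 fires, +3 burnt)
Step 9: cell (1,4)='.' (+0 fires, +1 burnt)
  fire out at step 9

3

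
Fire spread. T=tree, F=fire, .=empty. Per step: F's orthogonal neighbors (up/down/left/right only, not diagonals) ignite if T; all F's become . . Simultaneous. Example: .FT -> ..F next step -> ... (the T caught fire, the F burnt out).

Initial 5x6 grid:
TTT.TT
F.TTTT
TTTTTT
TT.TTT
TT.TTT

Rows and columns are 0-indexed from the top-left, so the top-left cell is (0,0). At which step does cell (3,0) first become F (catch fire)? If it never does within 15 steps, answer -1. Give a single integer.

Step 1: cell (3,0)='T' (+2 fires, +1 burnt)
Step 2: cell (3,0)='F' (+3 fires, +2 burnt)
  -> target ignites at step 2
Step 3: cell (3,0)='.' (+4 fires, +3 burnt)
Step 4: cell (3,0)='.' (+3 fires, +4 burnt)
Step 5: cell (3,0)='.' (+3 fires, +3 burnt)
Step 6: cell (3,0)='.' (+4 fires, +3 burnt)
Step 7: cell (3,0)='.' (+4 fires, +4 burnt)
Step 8: cell (3,0)='.' (+2 fires, +4 burnt)
Step 9: cell (3,0)='.' (+0 fires, +2 burnt)
  fire out at step 9

2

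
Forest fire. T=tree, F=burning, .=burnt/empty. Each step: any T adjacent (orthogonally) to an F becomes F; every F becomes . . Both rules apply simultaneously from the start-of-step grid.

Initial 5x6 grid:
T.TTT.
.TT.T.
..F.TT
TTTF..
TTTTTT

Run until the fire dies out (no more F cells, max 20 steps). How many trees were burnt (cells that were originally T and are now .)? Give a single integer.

Step 1: +3 fires, +2 burnt (F count now 3)
Step 2: +5 fires, +3 burnt (F count now 5)
Step 3: +4 fires, +5 burnt (F count now 4)
Step 4: +2 fires, +4 burnt (F count now 2)
Step 5: +1 fires, +2 burnt (F count now 1)
Step 6: +1 fires, +1 burnt (F count now 1)
Step 7: +1 fires, +1 burnt (F count now 1)
Step 8: +0 fires, +1 burnt (F count now 0)
Fire out after step 8
Initially T: 18, now '.': 29
Total burnt (originally-T cells now '.'): 17

Answer: 17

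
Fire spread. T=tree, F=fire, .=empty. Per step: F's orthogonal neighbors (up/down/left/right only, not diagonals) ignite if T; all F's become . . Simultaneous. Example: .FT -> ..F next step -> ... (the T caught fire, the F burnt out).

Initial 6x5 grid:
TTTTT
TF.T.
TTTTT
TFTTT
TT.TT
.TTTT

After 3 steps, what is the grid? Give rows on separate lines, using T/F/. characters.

Step 1: 6 trees catch fire, 2 burn out
  TFTTT
  F..T.
  TFTTT
  F.FTT
  TF.TT
  .TTTT
Step 2: 7 trees catch fire, 6 burn out
  F.FTT
  ...T.
  F.FTT
  ...FT
  F..TT
  .FTTT
Step 3: 5 trees catch fire, 7 burn out
  ...FT
  ...T.
  ...FT
  ....F
  ...FT
  ..FTT

...FT
...T.
...FT
....F
...FT
..FTT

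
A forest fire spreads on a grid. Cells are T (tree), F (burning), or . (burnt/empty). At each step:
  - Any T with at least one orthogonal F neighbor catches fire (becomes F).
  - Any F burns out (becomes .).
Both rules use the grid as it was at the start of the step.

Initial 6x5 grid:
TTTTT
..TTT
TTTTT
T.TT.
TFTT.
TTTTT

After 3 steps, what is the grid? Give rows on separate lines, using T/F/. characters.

Step 1: 3 trees catch fire, 1 burn out
  TTTTT
  ..TTT
  TTTTT
  T.TT.
  F.FT.
  TFTTT
Step 2: 5 trees catch fire, 3 burn out
  TTTTT
  ..TTT
  TTTTT
  F.FT.
  ...F.
  F.FTT
Step 3: 4 trees catch fire, 5 burn out
  TTTTT
  ..TTT
  FTFTT
  ...F.
  .....
  ...FT

TTTTT
..TTT
FTFTT
...F.
.....
...FT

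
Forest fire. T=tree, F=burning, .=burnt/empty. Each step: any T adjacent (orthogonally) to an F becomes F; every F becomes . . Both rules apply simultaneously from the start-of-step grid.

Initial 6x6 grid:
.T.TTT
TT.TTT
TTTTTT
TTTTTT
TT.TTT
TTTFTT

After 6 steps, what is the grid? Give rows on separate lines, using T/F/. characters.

Step 1: 3 trees catch fire, 1 burn out
  .T.TTT
  TT.TTT
  TTTTTT
  TTTTTT
  TT.FTT
  TTF.FT
Step 2: 4 trees catch fire, 3 burn out
  .T.TTT
  TT.TTT
  TTTTTT
  TTTFTT
  TT..FT
  TF...F
Step 3: 6 trees catch fire, 4 burn out
  .T.TTT
  TT.TTT
  TTTFTT
  TTF.FT
  TF...F
  F.....
Step 4: 6 trees catch fire, 6 burn out
  .T.TTT
  TT.FTT
  TTF.FT
  TF...F
  F.....
  ......
Step 5: 5 trees catch fire, 6 burn out
  .T.FTT
  TT..FT
  TF...F
  F.....
  ......
  ......
Step 6: 4 trees catch fire, 5 burn out
  .T..FT
  TF...F
  F.....
  ......
  ......
  ......

.T..FT
TF...F
F.....
......
......
......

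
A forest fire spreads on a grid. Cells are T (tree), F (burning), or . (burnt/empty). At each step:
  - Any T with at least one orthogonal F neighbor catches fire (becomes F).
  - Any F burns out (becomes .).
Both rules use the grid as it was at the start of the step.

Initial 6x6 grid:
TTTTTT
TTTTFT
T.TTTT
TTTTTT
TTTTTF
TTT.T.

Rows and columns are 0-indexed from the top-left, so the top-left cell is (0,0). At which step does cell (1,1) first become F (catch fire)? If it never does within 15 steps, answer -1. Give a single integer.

Step 1: cell (1,1)='T' (+6 fires, +2 burnt)
Step 2: cell (1,1)='T' (+8 fires, +6 burnt)
Step 3: cell (1,1)='F' (+5 fires, +8 burnt)
  -> target ignites at step 3
Step 4: cell (1,1)='.' (+5 fires, +5 burnt)
Step 5: cell (1,1)='.' (+5 fires, +5 burnt)
Step 6: cell (1,1)='.' (+2 fires, +5 burnt)
Step 7: cell (1,1)='.' (+0 fires, +2 burnt)
  fire out at step 7

3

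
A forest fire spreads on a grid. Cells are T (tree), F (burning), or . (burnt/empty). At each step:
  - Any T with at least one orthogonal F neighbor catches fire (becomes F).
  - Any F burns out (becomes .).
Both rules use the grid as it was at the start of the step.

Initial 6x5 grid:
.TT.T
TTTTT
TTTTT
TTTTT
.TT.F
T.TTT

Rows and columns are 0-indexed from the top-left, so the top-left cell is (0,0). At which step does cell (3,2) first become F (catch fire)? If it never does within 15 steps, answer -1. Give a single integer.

Step 1: cell (3,2)='T' (+2 fires, +1 burnt)
Step 2: cell (3,2)='T' (+3 fires, +2 burnt)
Step 3: cell (3,2)='F' (+4 fires, +3 burnt)
  -> target ignites at step 3
Step 4: cell (3,2)='.' (+5 fires, +4 burnt)
Step 5: cell (3,2)='.' (+4 fires, +5 burnt)
Step 6: cell (3,2)='.' (+3 fires, +4 burnt)
Step 7: cell (3,2)='.' (+2 fires, +3 burnt)
Step 8: cell (3,2)='.' (+0 fires, +2 burnt)
  fire out at step 8

3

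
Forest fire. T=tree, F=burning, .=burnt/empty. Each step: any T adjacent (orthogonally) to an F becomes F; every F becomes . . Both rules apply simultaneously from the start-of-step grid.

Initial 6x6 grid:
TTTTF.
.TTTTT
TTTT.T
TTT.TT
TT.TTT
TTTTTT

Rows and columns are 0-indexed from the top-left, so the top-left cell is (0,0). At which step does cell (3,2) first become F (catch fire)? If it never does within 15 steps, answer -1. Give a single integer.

Step 1: cell (3,2)='T' (+2 fires, +1 burnt)
Step 2: cell (3,2)='T' (+3 fires, +2 burnt)
Step 3: cell (3,2)='T' (+4 fires, +3 burnt)
Step 4: cell (3,2)='T' (+4 fires, +4 burnt)
Step 5: cell (3,2)='F' (+4 fires, +4 burnt)
  -> target ignites at step 5
Step 6: cell (3,2)='.' (+4 fires, +4 burnt)
Step 7: cell (3,2)='.' (+4 fires, +4 burnt)
Step 8: cell (3,2)='.' (+3 fires, +4 burnt)
Step 9: cell (3,2)='.' (+2 fires, +3 burnt)
Step 10: cell (3,2)='.' (+0 fires, +2 burnt)
  fire out at step 10

5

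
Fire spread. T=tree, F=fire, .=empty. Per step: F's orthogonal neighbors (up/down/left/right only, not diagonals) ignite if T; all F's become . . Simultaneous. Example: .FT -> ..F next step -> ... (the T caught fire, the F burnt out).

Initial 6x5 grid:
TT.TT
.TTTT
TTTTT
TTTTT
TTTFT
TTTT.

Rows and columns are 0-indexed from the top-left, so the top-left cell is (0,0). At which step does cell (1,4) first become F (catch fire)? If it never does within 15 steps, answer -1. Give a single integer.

Step 1: cell (1,4)='T' (+4 fires, +1 burnt)
Step 2: cell (1,4)='T' (+5 fires, +4 burnt)
Step 3: cell (1,4)='T' (+6 fires, +5 burnt)
Step 4: cell (1,4)='F' (+6 fires, +6 burnt)
  -> target ignites at step 4
Step 5: cell (1,4)='.' (+3 fires, +6 burnt)
Step 6: cell (1,4)='.' (+1 fires, +3 burnt)
Step 7: cell (1,4)='.' (+1 fires, +1 burnt)
Step 8: cell (1,4)='.' (+0 fires, +1 burnt)
  fire out at step 8

4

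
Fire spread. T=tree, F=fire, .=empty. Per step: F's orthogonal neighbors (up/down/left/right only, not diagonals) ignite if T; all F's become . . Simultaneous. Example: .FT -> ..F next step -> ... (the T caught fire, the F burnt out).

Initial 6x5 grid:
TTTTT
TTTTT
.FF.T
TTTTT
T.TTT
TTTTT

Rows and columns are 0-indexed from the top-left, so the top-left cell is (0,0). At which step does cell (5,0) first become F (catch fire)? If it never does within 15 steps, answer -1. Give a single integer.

Step 1: cell (5,0)='T' (+4 fires, +2 burnt)
Step 2: cell (5,0)='T' (+7 fires, +4 burnt)
Step 3: cell (5,0)='T' (+7 fires, +7 burnt)
Step 4: cell (5,0)='F' (+6 fires, +7 burnt)
  -> target ignites at step 4
Step 5: cell (5,0)='.' (+1 fires, +6 burnt)
Step 6: cell (5,0)='.' (+0 fires, +1 burnt)
  fire out at step 6

4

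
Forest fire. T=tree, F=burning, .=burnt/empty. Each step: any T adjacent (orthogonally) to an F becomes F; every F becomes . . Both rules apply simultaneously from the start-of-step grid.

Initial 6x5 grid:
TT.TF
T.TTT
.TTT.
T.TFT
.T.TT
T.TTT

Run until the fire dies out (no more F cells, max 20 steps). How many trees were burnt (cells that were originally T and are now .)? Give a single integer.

Step 1: +6 fires, +2 burnt (F count now 6)
Step 2: +4 fires, +6 burnt (F count now 4)
Step 3: +4 fires, +4 burnt (F count now 4)
Step 4: +0 fires, +4 burnt (F count now 0)
Fire out after step 4
Initially T: 20, now '.': 24
Total burnt (originally-T cells now '.'): 14

Answer: 14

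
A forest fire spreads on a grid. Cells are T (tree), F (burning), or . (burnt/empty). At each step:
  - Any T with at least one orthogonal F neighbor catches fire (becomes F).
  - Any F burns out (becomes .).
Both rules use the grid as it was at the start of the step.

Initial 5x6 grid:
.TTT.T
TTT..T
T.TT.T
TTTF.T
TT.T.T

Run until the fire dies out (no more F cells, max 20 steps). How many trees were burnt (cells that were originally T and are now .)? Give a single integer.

Step 1: +3 fires, +1 burnt (F count now 3)
Step 2: +2 fires, +3 burnt (F count now 2)
Step 3: +3 fires, +2 burnt (F count now 3)
Step 4: +4 fires, +3 burnt (F count now 4)
Step 5: +3 fires, +4 burnt (F count now 3)
Step 6: +0 fires, +3 burnt (F count now 0)
Fire out after step 6
Initially T: 20, now '.': 25
Total burnt (originally-T cells now '.'): 15

Answer: 15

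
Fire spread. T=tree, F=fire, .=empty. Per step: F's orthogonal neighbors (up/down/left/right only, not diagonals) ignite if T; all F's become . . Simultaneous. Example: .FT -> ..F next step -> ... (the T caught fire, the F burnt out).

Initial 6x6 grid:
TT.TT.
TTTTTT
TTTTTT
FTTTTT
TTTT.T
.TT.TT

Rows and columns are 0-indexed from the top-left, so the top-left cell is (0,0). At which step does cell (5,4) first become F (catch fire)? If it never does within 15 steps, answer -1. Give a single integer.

Step 1: cell (5,4)='T' (+3 fires, +1 burnt)
Step 2: cell (5,4)='T' (+4 fires, +3 burnt)
Step 3: cell (5,4)='T' (+6 fires, +4 burnt)
Step 4: cell (5,4)='T' (+6 fires, +6 burnt)
Step 5: cell (5,4)='T' (+3 fires, +6 burnt)
Step 6: cell (5,4)='T' (+4 fires, +3 burnt)
Step 7: cell (5,4)='T' (+3 fires, +4 burnt)
Step 8: cell (5,4)='F' (+1 fires, +3 burnt)
  -> target ignites at step 8
Step 9: cell (5,4)='.' (+0 fires, +1 burnt)
  fire out at step 9

8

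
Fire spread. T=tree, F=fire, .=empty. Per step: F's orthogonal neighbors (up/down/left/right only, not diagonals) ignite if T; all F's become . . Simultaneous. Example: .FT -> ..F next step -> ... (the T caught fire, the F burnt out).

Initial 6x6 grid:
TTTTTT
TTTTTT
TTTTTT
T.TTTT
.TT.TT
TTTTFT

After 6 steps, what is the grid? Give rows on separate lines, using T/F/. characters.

Step 1: 3 trees catch fire, 1 burn out
  TTTTTT
  TTTTTT
  TTTTTT
  T.TTTT
  .TT.FT
  TTTF.F
Step 2: 3 trees catch fire, 3 burn out
  TTTTTT
  TTTTTT
  TTTTTT
  T.TTFT
  .TT..F
  TTF...
Step 3: 5 trees catch fire, 3 burn out
  TTTTTT
  TTTTTT
  TTTTFT
  T.TF.F
  .TF...
  TF....
Step 4: 6 trees catch fire, 5 burn out
  TTTTTT
  TTTTFT
  TTTF.F
  T.F...
  .F....
  F.....
Step 5: 4 trees catch fire, 6 burn out
  TTTTFT
  TTTF.F
  TTF...
  T.....
  ......
  ......
Step 6: 4 trees catch fire, 4 burn out
  TTTF.F
  TTF...
  TF....
  T.....
  ......
  ......

TTTF.F
TTF...
TF....
T.....
......
......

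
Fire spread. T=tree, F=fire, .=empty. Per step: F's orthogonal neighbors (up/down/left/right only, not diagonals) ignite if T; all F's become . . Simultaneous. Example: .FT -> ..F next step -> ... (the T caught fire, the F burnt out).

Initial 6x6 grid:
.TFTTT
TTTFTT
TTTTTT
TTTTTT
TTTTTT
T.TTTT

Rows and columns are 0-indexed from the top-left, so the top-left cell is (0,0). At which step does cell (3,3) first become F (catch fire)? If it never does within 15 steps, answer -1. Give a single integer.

Step 1: cell (3,3)='T' (+5 fires, +2 burnt)
Step 2: cell (3,3)='F' (+6 fires, +5 burnt)
  -> target ignites at step 2
Step 3: cell (3,3)='.' (+7 fires, +6 burnt)
Step 4: cell (3,3)='.' (+6 fires, +7 burnt)
Step 5: cell (3,3)='.' (+5 fires, +6 burnt)
Step 6: cell (3,3)='.' (+2 fires, +5 burnt)
Step 7: cell (3,3)='.' (+1 fires, +2 burnt)
Step 8: cell (3,3)='.' (+0 fires, +1 burnt)
  fire out at step 8

2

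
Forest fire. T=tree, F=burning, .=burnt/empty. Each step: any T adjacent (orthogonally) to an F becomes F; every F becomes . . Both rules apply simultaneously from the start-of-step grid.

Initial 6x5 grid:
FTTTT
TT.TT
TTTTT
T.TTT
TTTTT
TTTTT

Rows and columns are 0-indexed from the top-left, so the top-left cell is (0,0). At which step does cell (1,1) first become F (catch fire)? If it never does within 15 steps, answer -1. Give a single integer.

Step 1: cell (1,1)='T' (+2 fires, +1 burnt)
Step 2: cell (1,1)='F' (+3 fires, +2 burnt)
  -> target ignites at step 2
Step 3: cell (1,1)='.' (+3 fires, +3 burnt)
Step 4: cell (1,1)='.' (+4 fires, +3 burnt)
Step 5: cell (1,1)='.' (+5 fires, +4 burnt)
Step 6: cell (1,1)='.' (+4 fires, +5 burnt)
Step 7: cell (1,1)='.' (+3 fires, +4 burnt)
Step 8: cell (1,1)='.' (+2 fires, +3 burnt)
Step 9: cell (1,1)='.' (+1 fires, +2 burnt)
Step 10: cell (1,1)='.' (+0 fires, +1 burnt)
  fire out at step 10

2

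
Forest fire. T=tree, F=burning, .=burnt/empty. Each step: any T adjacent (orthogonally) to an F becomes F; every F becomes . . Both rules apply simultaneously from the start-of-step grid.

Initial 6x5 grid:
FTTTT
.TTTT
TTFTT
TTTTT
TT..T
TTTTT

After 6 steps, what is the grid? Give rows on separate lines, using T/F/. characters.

Step 1: 5 trees catch fire, 2 burn out
  .FTTT
  .TFTT
  TF.FT
  TTFTT
  TT..T
  TTTTT
Step 2: 7 trees catch fire, 5 burn out
  ..FTT
  .F.FT
  F...F
  TF.FT
  TT..T
  TTTTT
Step 3: 5 trees catch fire, 7 burn out
  ...FT
  ....F
  .....
  F...F
  TF..T
  TTTTT
Step 4: 4 trees catch fire, 5 burn out
  ....F
  .....
  .....
  .....
  F...F
  TFTTT
Step 5: 3 trees catch fire, 4 burn out
  .....
  .....
  .....
  .....
  .....
  F.FTF
Step 6: 1 trees catch fire, 3 burn out
  .....
  .....
  .....
  .....
  .....
  ...F.

.....
.....
.....
.....
.....
...F.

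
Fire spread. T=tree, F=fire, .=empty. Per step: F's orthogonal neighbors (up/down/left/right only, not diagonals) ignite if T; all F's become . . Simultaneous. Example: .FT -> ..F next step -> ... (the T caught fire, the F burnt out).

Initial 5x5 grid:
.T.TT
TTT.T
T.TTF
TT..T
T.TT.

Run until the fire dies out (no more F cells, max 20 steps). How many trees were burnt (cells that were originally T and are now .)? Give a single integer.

Step 1: +3 fires, +1 burnt (F count now 3)
Step 2: +2 fires, +3 burnt (F count now 2)
Step 3: +2 fires, +2 burnt (F count now 2)
Step 4: +1 fires, +2 burnt (F count now 1)
Step 5: +2 fires, +1 burnt (F count now 2)
Step 6: +1 fires, +2 burnt (F count now 1)
Step 7: +1 fires, +1 burnt (F count now 1)
Step 8: +2 fires, +1 burnt (F count now 2)
Step 9: +0 fires, +2 burnt (F count now 0)
Fire out after step 9
Initially T: 16, now '.': 23
Total burnt (originally-T cells now '.'): 14

Answer: 14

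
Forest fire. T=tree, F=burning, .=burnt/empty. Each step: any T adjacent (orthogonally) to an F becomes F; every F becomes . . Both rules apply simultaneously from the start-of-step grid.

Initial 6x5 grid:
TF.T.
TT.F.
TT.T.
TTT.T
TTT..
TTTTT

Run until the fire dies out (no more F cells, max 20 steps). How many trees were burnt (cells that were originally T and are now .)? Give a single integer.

Answer: 18

Derivation:
Step 1: +4 fires, +2 burnt (F count now 4)
Step 2: +2 fires, +4 burnt (F count now 2)
Step 3: +2 fires, +2 burnt (F count now 2)
Step 4: +3 fires, +2 burnt (F count now 3)
Step 5: +3 fires, +3 burnt (F count now 3)
Step 6: +2 fires, +3 burnt (F count now 2)
Step 7: +1 fires, +2 burnt (F count now 1)
Step 8: +1 fires, +1 burnt (F count now 1)
Step 9: +0 fires, +1 burnt (F count now 0)
Fire out after step 9
Initially T: 19, now '.': 29
Total burnt (originally-T cells now '.'): 18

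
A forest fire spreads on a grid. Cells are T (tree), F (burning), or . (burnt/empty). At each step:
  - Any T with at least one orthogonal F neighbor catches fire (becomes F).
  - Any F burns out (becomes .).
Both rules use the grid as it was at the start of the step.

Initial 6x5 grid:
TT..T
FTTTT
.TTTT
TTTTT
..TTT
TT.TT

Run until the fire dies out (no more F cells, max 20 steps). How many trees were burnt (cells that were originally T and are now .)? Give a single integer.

Answer: 21

Derivation:
Step 1: +2 fires, +1 burnt (F count now 2)
Step 2: +3 fires, +2 burnt (F count now 3)
Step 3: +3 fires, +3 burnt (F count now 3)
Step 4: +4 fires, +3 burnt (F count now 4)
Step 5: +4 fires, +4 burnt (F count now 4)
Step 6: +2 fires, +4 burnt (F count now 2)
Step 7: +2 fires, +2 burnt (F count now 2)
Step 8: +1 fires, +2 burnt (F count now 1)
Step 9: +0 fires, +1 burnt (F count now 0)
Fire out after step 9
Initially T: 23, now '.': 28
Total burnt (originally-T cells now '.'): 21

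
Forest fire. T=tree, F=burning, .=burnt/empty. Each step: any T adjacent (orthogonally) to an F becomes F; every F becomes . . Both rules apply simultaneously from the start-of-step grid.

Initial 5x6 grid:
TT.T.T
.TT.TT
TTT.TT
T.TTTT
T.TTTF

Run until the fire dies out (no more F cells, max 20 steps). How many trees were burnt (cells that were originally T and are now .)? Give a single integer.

Answer: 21

Derivation:
Step 1: +2 fires, +1 burnt (F count now 2)
Step 2: +3 fires, +2 burnt (F count now 3)
Step 3: +4 fires, +3 burnt (F count now 4)
Step 4: +3 fires, +4 burnt (F count now 3)
Step 5: +1 fires, +3 burnt (F count now 1)
Step 6: +2 fires, +1 burnt (F count now 2)
Step 7: +2 fires, +2 burnt (F count now 2)
Step 8: +2 fires, +2 burnt (F count now 2)
Step 9: +2 fires, +2 burnt (F count now 2)
Step 10: +0 fires, +2 burnt (F count now 0)
Fire out after step 10
Initially T: 22, now '.': 29
Total burnt (originally-T cells now '.'): 21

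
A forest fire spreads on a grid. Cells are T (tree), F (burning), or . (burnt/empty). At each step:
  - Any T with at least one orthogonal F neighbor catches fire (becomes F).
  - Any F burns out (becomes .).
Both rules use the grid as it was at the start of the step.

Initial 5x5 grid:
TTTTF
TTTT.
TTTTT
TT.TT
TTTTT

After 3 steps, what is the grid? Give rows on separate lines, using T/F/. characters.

Step 1: 1 trees catch fire, 1 burn out
  TTTF.
  TTTT.
  TTTTT
  TT.TT
  TTTTT
Step 2: 2 trees catch fire, 1 burn out
  TTF..
  TTTF.
  TTTTT
  TT.TT
  TTTTT
Step 3: 3 trees catch fire, 2 burn out
  TF...
  TTF..
  TTTFT
  TT.TT
  TTTTT

TF...
TTF..
TTTFT
TT.TT
TTTTT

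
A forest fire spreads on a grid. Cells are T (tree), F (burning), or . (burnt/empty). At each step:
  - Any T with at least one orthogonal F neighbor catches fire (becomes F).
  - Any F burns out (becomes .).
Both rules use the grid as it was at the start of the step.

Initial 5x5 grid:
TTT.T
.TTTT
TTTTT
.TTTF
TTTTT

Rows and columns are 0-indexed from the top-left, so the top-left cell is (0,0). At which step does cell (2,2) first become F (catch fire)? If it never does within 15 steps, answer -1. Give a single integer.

Step 1: cell (2,2)='T' (+3 fires, +1 burnt)
Step 2: cell (2,2)='T' (+4 fires, +3 burnt)
Step 3: cell (2,2)='F' (+5 fires, +4 burnt)
  -> target ignites at step 3
Step 4: cell (2,2)='.' (+3 fires, +5 burnt)
Step 5: cell (2,2)='.' (+4 fires, +3 burnt)
Step 6: cell (2,2)='.' (+1 fires, +4 burnt)
Step 7: cell (2,2)='.' (+1 fires, +1 burnt)
Step 8: cell (2,2)='.' (+0 fires, +1 burnt)
  fire out at step 8

3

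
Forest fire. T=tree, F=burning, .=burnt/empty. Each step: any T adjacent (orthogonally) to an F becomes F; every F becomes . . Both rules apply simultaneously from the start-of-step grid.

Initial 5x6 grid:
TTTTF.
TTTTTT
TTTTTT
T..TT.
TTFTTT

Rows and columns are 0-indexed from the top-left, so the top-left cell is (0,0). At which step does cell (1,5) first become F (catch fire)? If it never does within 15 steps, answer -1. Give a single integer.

Step 1: cell (1,5)='T' (+4 fires, +2 burnt)
Step 2: cell (1,5)='F' (+7 fires, +4 burnt)
  -> target ignites at step 2
Step 3: cell (1,5)='.' (+7 fires, +7 burnt)
Step 4: cell (1,5)='.' (+4 fires, +7 burnt)
Step 5: cell (1,5)='.' (+2 fires, +4 burnt)
Step 6: cell (1,5)='.' (+0 fires, +2 burnt)
  fire out at step 6

2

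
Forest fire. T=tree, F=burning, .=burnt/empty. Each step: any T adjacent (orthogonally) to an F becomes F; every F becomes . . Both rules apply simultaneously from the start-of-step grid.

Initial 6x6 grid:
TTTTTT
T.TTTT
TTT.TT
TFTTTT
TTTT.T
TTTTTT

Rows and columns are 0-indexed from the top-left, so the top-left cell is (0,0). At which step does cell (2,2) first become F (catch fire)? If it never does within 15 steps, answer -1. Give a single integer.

Step 1: cell (2,2)='T' (+4 fires, +1 burnt)
Step 2: cell (2,2)='F' (+6 fires, +4 burnt)
  -> target ignites at step 2
Step 3: cell (2,2)='.' (+6 fires, +6 burnt)
Step 4: cell (2,2)='.' (+6 fires, +6 burnt)
Step 5: cell (2,2)='.' (+6 fires, +6 burnt)
Step 6: cell (2,2)='.' (+3 fires, +6 burnt)
Step 7: cell (2,2)='.' (+1 fires, +3 burnt)
Step 8: cell (2,2)='.' (+0 fires, +1 burnt)
  fire out at step 8

2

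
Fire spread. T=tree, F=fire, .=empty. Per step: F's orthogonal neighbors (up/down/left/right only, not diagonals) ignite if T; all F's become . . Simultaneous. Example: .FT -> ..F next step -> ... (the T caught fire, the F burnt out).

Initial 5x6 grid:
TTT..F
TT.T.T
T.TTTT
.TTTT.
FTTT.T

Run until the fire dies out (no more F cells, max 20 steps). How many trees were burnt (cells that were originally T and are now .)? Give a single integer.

Answer: 13

Derivation:
Step 1: +2 fires, +2 burnt (F count now 2)
Step 2: +3 fires, +2 burnt (F count now 3)
Step 3: +3 fires, +3 burnt (F count now 3)
Step 4: +4 fires, +3 burnt (F count now 4)
Step 5: +1 fires, +4 burnt (F count now 1)
Step 6: +0 fires, +1 burnt (F count now 0)
Fire out after step 6
Initially T: 20, now '.': 23
Total burnt (originally-T cells now '.'): 13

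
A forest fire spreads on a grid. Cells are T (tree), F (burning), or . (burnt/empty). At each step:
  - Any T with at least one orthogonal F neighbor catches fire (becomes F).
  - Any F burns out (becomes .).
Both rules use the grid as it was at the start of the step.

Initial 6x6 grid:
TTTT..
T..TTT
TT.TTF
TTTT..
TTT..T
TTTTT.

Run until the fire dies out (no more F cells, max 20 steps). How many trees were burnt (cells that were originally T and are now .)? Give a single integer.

Answer: 24

Derivation:
Step 1: +2 fires, +1 burnt (F count now 2)
Step 2: +2 fires, +2 burnt (F count now 2)
Step 3: +2 fires, +2 burnt (F count now 2)
Step 4: +2 fires, +2 burnt (F count now 2)
Step 5: +3 fires, +2 burnt (F count now 3)
Step 6: +5 fires, +3 burnt (F count now 5)
Step 7: +5 fires, +5 burnt (F count now 5)
Step 8: +3 fires, +5 burnt (F count now 3)
Step 9: +0 fires, +3 burnt (F count now 0)
Fire out after step 9
Initially T: 25, now '.': 35
Total burnt (originally-T cells now '.'): 24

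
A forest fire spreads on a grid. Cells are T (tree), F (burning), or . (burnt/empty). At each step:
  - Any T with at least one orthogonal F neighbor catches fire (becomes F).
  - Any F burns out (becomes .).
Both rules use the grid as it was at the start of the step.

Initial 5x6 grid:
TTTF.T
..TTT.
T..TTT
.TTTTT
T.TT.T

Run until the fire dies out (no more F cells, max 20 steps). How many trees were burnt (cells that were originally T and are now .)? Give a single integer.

Answer: 17

Derivation:
Step 1: +2 fires, +1 burnt (F count now 2)
Step 2: +4 fires, +2 burnt (F count now 4)
Step 3: +3 fires, +4 burnt (F count now 3)
Step 4: +4 fires, +3 burnt (F count now 4)
Step 5: +3 fires, +4 burnt (F count now 3)
Step 6: +1 fires, +3 burnt (F count now 1)
Step 7: +0 fires, +1 burnt (F count now 0)
Fire out after step 7
Initially T: 20, now '.': 27
Total burnt (originally-T cells now '.'): 17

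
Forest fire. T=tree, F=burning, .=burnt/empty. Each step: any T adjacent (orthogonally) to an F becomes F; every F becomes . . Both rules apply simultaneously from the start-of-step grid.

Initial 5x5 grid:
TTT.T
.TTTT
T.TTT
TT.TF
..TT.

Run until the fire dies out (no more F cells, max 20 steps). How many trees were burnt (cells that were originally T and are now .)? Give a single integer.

Answer: 14

Derivation:
Step 1: +2 fires, +1 burnt (F count now 2)
Step 2: +3 fires, +2 burnt (F count now 3)
Step 3: +4 fires, +3 burnt (F count now 4)
Step 4: +1 fires, +4 burnt (F count now 1)
Step 5: +2 fires, +1 burnt (F count now 2)
Step 6: +1 fires, +2 burnt (F count now 1)
Step 7: +1 fires, +1 burnt (F count now 1)
Step 8: +0 fires, +1 burnt (F count now 0)
Fire out after step 8
Initially T: 17, now '.': 22
Total burnt (originally-T cells now '.'): 14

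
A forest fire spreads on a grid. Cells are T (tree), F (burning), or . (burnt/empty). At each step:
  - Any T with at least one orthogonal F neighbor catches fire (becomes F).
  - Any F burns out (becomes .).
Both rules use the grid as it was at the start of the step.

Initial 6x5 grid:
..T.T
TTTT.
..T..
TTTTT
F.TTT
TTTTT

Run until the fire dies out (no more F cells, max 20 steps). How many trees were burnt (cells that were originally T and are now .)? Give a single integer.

Answer: 19

Derivation:
Step 1: +2 fires, +1 burnt (F count now 2)
Step 2: +2 fires, +2 burnt (F count now 2)
Step 3: +2 fires, +2 burnt (F count now 2)
Step 4: +4 fires, +2 burnt (F count now 4)
Step 5: +4 fires, +4 burnt (F count now 4)
Step 6: +4 fires, +4 burnt (F count now 4)
Step 7: +1 fires, +4 burnt (F count now 1)
Step 8: +0 fires, +1 burnt (F count now 0)
Fire out after step 8
Initially T: 20, now '.': 29
Total burnt (originally-T cells now '.'): 19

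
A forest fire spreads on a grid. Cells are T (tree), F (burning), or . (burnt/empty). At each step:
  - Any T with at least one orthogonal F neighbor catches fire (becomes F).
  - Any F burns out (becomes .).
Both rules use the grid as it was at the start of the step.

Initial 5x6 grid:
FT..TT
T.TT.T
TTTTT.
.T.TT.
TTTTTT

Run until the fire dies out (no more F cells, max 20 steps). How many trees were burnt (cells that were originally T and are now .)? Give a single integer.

Step 1: +2 fires, +1 burnt (F count now 2)
Step 2: +1 fires, +2 burnt (F count now 1)
Step 3: +1 fires, +1 burnt (F count now 1)
Step 4: +2 fires, +1 burnt (F count now 2)
Step 5: +3 fires, +2 burnt (F count now 3)
Step 6: +5 fires, +3 burnt (F count now 5)
Step 7: +2 fires, +5 burnt (F count now 2)
Step 8: +1 fires, +2 burnt (F count now 1)
Step 9: +1 fires, +1 burnt (F count now 1)
Step 10: +0 fires, +1 burnt (F count now 0)
Fire out after step 10
Initially T: 21, now '.': 27
Total burnt (originally-T cells now '.'): 18

Answer: 18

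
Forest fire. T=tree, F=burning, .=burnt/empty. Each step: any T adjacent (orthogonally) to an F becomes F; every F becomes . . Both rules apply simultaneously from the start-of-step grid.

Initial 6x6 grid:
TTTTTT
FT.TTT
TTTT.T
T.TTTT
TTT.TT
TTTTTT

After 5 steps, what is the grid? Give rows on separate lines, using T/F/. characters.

Step 1: 3 trees catch fire, 1 burn out
  FTTTTT
  .F.TTT
  FTTT.T
  T.TTTT
  TTT.TT
  TTTTTT
Step 2: 3 trees catch fire, 3 burn out
  .FTTTT
  ...TTT
  .FTT.T
  F.TTTT
  TTT.TT
  TTTTTT
Step 3: 3 trees catch fire, 3 burn out
  ..FTTT
  ...TTT
  ..FT.T
  ..TTTT
  FTT.TT
  TTTTTT
Step 4: 5 trees catch fire, 3 burn out
  ...FTT
  ...TTT
  ...F.T
  ..FTTT
  .FT.TT
  FTTTTT
Step 5: 5 trees catch fire, 5 burn out
  ....FT
  ...FTT
  .....T
  ...FTT
  ..F.TT
  .FTTTT

....FT
...FTT
.....T
...FTT
..F.TT
.FTTTT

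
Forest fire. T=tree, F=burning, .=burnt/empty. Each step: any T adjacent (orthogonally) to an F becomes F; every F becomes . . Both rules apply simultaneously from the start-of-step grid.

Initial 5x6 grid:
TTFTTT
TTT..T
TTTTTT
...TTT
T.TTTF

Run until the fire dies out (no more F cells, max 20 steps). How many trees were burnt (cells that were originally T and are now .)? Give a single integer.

Answer: 21

Derivation:
Step 1: +5 fires, +2 burnt (F count now 5)
Step 2: +7 fires, +5 burnt (F count now 7)
Step 3: +8 fires, +7 burnt (F count now 8)
Step 4: +1 fires, +8 burnt (F count now 1)
Step 5: +0 fires, +1 burnt (F count now 0)
Fire out after step 5
Initially T: 22, now '.': 29
Total burnt (originally-T cells now '.'): 21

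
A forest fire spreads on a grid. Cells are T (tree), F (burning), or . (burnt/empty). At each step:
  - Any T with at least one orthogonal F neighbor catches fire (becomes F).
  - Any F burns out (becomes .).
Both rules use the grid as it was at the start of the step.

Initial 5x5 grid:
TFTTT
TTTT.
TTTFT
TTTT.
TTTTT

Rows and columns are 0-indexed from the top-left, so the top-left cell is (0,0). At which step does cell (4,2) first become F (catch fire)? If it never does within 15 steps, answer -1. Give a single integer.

Step 1: cell (4,2)='T' (+7 fires, +2 burnt)
Step 2: cell (4,2)='T' (+6 fires, +7 burnt)
Step 3: cell (4,2)='F' (+5 fires, +6 burnt)
  -> target ignites at step 3
Step 4: cell (4,2)='.' (+2 fires, +5 burnt)
Step 5: cell (4,2)='.' (+1 fires, +2 burnt)
Step 6: cell (4,2)='.' (+0 fires, +1 burnt)
  fire out at step 6

3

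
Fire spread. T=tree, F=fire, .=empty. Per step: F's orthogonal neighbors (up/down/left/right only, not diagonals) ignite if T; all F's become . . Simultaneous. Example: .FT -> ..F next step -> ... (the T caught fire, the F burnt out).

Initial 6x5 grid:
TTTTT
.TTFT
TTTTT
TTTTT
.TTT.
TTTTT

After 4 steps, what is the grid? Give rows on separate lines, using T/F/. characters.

Step 1: 4 trees catch fire, 1 burn out
  TTTFT
  .TF.F
  TTTFT
  TTTTT
  .TTT.
  TTTTT
Step 2: 6 trees catch fire, 4 burn out
  TTF.F
  .F...
  TTF.F
  TTTFT
  .TTT.
  TTTTT
Step 3: 5 trees catch fire, 6 burn out
  TF...
  .....
  TF...
  TTF.F
  .TTF.
  TTTTT
Step 4: 5 trees catch fire, 5 burn out
  F....
  .....
  F....
  TF...
  .TF..
  TTTFT

F....
.....
F....
TF...
.TF..
TTTFT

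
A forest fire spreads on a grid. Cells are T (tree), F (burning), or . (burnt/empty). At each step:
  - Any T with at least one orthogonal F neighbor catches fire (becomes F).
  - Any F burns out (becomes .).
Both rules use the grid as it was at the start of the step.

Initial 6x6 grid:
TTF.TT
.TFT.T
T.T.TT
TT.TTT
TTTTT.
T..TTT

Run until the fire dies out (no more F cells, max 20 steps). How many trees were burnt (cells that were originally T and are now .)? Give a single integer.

Step 1: +4 fires, +2 burnt (F count now 4)
Step 2: +1 fires, +4 burnt (F count now 1)
Step 3: +0 fires, +1 burnt (F count now 0)
Fire out after step 3
Initially T: 25, now '.': 16
Total burnt (originally-T cells now '.'): 5

Answer: 5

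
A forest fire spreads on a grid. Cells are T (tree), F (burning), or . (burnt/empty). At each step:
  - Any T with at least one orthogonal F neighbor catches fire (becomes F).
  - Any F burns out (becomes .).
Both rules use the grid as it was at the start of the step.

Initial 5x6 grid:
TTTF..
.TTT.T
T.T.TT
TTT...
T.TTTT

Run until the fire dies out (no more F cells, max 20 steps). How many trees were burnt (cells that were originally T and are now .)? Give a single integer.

Answer: 16

Derivation:
Step 1: +2 fires, +1 burnt (F count now 2)
Step 2: +2 fires, +2 burnt (F count now 2)
Step 3: +3 fires, +2 burnt (F count now 3)
Step 4: +1 fires, +3 burnt (F count now 1)
Step 5: +2 fires, +1 burnt (F count now 2)
Step 6: +2 fires, +2 burnt (F count now 2)
Step 7: +3 fires, +2 burnt (F count now 3)
Step 8: +1 fires, +3 burnt (F count now 1)
Step 9: +0 fires, +1 burnt (F count now 0)
Fire out after step 9
Initially T: 19, now '.': 27
Total burnt (originally-T cells now '.'): 16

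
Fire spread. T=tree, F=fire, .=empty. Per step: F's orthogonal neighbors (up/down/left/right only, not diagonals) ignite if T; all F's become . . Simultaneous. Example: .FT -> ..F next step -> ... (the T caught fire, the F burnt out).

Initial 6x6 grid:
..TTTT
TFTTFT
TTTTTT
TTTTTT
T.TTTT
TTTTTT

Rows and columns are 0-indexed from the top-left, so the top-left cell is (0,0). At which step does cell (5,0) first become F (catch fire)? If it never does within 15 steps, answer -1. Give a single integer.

Step 1: cell (5,0)='T' (+7 fires, +2 burnt)
Step 2: cell (5,0)='T' (+9 fires, +7 burnt)
Step 3: cell (5,0)='T' (+5 fires, +9 burnt)
Step 4: cell (5,0)='T' (+5 fires, +5 burnt)
Step 5: cell (5,0)='F' (+4 fires, +5 burnt)
  -> target ignites at step 5
Step 6: cell (5,0)='.' (+1 fires, +4 burnt)
Step 7: cell (5,0)='.' (+0 fires, +1 burnt)
  fire out at step 7

5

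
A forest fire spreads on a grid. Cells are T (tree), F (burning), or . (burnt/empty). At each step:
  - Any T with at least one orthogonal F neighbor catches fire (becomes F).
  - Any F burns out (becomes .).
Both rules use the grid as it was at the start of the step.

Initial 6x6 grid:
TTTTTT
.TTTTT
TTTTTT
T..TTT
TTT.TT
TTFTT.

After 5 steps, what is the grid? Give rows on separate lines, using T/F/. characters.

Step 1: 3 trees catch fire, 1 burn out
  TTTTTT
  .TTTTT
  TTTTTT
  T..TTT
  TTF.TT
  TF.FT.
Step 2: 3 trees catch fire, 3 burn out
  TTTTTT
  .TTTTT
  TTTTTT
  T..TTT
  TF..TT
  F...F.
Step 3: 2 trees catch fire, 3 burn out
  TTTTTT
  .TTTTT
  TTTTTT
  T..TTT
  F...FT
  ......
Step 4: 3 trees catch fire, 2 burn out
  TTTTTT
  .TTTTT
  TTTTTT
  F..TFT
  .....F
  ......
Step 5: 4 trees catch fire, 3 burn out
  TTTTTT
  .TTTTT
  FTTTFT
  ...F.F
  ......
  ......

TTTTTT
.TTTTT
FTTTFT
...F.F
......
......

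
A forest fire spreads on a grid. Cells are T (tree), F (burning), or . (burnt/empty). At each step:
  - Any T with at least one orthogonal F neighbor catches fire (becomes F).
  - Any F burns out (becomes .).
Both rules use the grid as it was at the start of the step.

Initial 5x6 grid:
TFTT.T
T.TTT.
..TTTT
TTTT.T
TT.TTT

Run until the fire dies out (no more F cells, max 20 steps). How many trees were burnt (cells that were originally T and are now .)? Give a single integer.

Step 1: +2 fires, +1 burnt (F count now 2)
Step 2: +3 fires, +2 burnt (F count now 3)
Step 3: +2 fires, +3 burnt (F count now 2)
Step 4: +3 fires, +2 burnt (F count now 3)
Step 5: +3 fires, +3 burnt (F count now 3)
Step 6: +4 fires, +3 burnt (F count now 4)
Step 7: +3 fires, +4 burnt (F count now 3)
Step 8: +1 fires, +3 burnt (F count now 1)
Step 9: +0 fires, +1 burnt (F count now 0)
Fire out after step 9
Initially T: 22, now '.': 29
Total burnt (originally-T cells now '.'): 21

Answer: 21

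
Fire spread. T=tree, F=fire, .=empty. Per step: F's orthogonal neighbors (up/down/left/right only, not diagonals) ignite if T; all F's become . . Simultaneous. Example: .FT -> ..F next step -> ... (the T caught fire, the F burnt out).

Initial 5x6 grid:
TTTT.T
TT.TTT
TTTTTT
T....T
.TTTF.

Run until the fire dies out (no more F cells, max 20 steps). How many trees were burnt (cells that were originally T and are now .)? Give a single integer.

Answer: 3

Derivation:
Step 1: +1 fires, +1 burnt (F count now 1)
Step 2: +1 fires, +1 burnt (F count now 1)
Step 3: +1 fires, +1 burnt (F count now 1)
Step 4: +0 fires, +1 burnt (F count now 0)
Fire out after step 4
Initially T: 21, now '.': 12
Total burnt (originally-T cells now '.'): 3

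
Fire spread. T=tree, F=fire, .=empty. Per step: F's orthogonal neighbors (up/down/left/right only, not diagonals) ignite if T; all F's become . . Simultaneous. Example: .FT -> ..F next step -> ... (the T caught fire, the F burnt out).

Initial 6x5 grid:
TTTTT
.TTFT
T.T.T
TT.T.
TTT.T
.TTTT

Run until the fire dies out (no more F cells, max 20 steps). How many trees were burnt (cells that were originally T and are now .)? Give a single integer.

Answer: 10

Derivation:
Step 1: +3 fires, +1 burnt (F count now 3)
Step 2: +5 fires, +3 burnt (F count now 5)
Step 3: +1 fires, +5 burnt (F count now 1)
Step 4: +1 fires, +1 burnt (F count now 1)
Step 5: +0 fires, +1 burnt (F count now 0)
Fire out after step 5
Initially T: 22, now '.': 18
Total burnt (originally-T cells now '.'): 10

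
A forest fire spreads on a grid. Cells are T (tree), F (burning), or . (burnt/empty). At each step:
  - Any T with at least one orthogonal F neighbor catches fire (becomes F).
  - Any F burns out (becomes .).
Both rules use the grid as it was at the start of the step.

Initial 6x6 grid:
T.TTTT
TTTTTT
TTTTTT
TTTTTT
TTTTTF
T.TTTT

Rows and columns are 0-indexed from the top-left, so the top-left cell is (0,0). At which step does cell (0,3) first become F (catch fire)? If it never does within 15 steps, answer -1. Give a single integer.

Step 1: cell (0,3)='T' (+3 fires, +1 burnt)
Step 2: cell (0,3)='T' (+4 fires, +3 burnt)
Step 3: cell (0,3)='T' (+5 fires, +4 burnt)
Step 4: cell (0,3)='T' (+6 fires, +5 burnt)
Step 5: cell (0,3)='T' (+5 fires, +6 burnt)
Step 6: cell (0,3)='F' (+5 fires, +5 burnt)
  -> target ignites at step 6
Step 7: cell (0,3)='.' (+3 fires, +5 burnt)
Step 8: cell (0,3)='.' (+1 fires, +3 burnt)
Step 9: cell (0,3)='.' (+1 fires, +1 burnt)
Step 10: cell (0,3)='.' (+0 fires, +1 burnt)
  fire out at step 10

6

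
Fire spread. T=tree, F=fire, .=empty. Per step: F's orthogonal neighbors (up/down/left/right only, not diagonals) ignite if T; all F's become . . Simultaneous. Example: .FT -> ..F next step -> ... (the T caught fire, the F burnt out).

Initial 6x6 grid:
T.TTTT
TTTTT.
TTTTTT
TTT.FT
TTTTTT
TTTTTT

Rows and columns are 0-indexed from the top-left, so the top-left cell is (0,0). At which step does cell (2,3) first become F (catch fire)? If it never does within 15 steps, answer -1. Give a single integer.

Step 1: cell (2,3)='T' (+3 fires, +1 burnt)
Step 2: cell (2,3)='F' (+6 fires, +3 burnt)
  -> target ignites at step 2
Step 3: cell (2,3)='.' (+6 fires, +6 burnt)
Step 4: cell (2,3)='.' (+7 fires, +6 burnt)
Step 5: cell (2,3)='.' (+6 fires, +7 burnt)
Step 6: cell (2,3)='.' (+3 fires, +6 burnt)
Step 7: cell (2,3)='.' (+1 fires, +3 burnt)
Step 8: cell (2,3)='.' (+0 fires, +1 burnt)
  fire out at step 8

2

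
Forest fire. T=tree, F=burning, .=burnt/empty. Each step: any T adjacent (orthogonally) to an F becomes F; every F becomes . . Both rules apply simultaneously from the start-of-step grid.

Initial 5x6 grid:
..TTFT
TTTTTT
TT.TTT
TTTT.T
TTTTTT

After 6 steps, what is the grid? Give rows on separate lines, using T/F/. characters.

Step 1: 3 trees catch fire, 1 burn out
  ..TF.F
  TTTTFT
  TT.TTT
  TTTT.T
  TTTTTT
Step 2: 4 trees catch fire, 3 burn out
  ..F...
  TTTF.F
  TT.TFT
  TTTT.T
  TTTTTT
Step 3: 3 trees catch fire, 4 burn out
  ......
  TTF...
  TT.F.F
  TTTT.T
  TTTTTT
Step 4: 3 trees catch fire, 3 burn out
  ......
  TF....
  TT....
  TTTF.F
  TTTTTT
Step 5: 5 trees catch fire, 3 burn out
  ......
  F.....
  TF....
  TTF...
  TTTFTF
Step 6: 4 trees catch fire, 5 burn out
  ......
  ......
  F.....
  TF....
  TTF.F.

......
......
F.....
TF....
TTF.F.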